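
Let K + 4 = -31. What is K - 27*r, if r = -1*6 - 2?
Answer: 181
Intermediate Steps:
K = -35 (K = -4 - 31 = -35)
r = -8 (r = -6 - 2 = -8)
K - 27*r = -35 - 27*(-8) = -35 + 216 = 181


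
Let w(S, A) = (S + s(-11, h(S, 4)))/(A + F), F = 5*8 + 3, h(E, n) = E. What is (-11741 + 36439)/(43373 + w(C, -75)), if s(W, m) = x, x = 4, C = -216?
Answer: 197584/347037 ≈ 0.56935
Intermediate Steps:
s(W, m) = 4
F = 43 (F = 40 + 3 = 43)
w(S, A) = (4 + S)/(43 + A) (w(S, A) = (S + 4)/(A + 43) = (4 + S)/(43 + A))
(-11741 + 36439)/(43373 + w(C, -75)) = (-11741 + 36439)/(43373 + (4 - 216)/(43 - 75)) = 24698/(43373 - 212/(-32)) = 24698/(43373 - 1/32*(-212)) = 24698/(43373 + 53/8) = 24698/(347037/8) = 24698*(8/347037) = 197584/347037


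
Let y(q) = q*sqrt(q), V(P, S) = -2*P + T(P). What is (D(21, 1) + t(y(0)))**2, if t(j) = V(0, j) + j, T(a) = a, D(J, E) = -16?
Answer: 256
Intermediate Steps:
V(P, S) = -P (V(P, S) = -2*P + P = -P)
y(q) = q**(3/2)
t(j) = j (t(j) = -1*0 + j = 0 + j = j)
(D(21, 1) + t(y(0)))**2 = (-16 + 0**(3/2))**2 = (-16 + 0)**2 = (-16)**2 = 256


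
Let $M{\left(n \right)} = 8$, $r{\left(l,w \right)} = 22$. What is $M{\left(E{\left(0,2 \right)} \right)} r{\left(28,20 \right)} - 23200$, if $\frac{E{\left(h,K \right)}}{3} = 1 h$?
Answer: $-23024$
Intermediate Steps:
$E{\left(h,K \right)} = 3 h$ ($E{\left(h,K \right)} = 3 \cdot 1 h = 3 h$)
$M{\left(E{\left(0,2 \right)} \right)} r{\left(28,20 \right)} - 23200 = 8 \cdot 22 - 23200 = 176 - 23200 = -23024$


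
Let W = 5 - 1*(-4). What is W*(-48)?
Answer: -432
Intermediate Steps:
W = 9 (W = 5 + 4 = 9)
W*(-48) = 9*(-48) = -432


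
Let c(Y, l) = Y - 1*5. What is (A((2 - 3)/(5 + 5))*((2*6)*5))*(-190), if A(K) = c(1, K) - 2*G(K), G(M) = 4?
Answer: 136800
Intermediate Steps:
c(Y, l) = -5 + Y (c(Y, l) = Y - 5 = -5 + Y)
A(K) = -12 (A(K) = (-5 + 1) - 2*4 = -4 - 8 = -12)
(A((2 - 3)/(5 + 5))*((2*6)*5))*(-190) = -12*2*6*5*(-190) = -144*5*(-190) = -12*60*(-190) = -720*(-190) = 136800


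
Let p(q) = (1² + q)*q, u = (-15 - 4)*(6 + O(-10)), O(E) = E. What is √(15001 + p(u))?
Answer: 3*√2317 ≈ 144.41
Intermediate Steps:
u = 76 (u = (-15 - 4)*(6 - 10) = -19*(-4) = 76)
p(q) = q*(1 + q) (p(q) = (1 + q)*q = q*(1 + q))
√(15001 + p(u)) = √(15001 + 76*(1 + 76)) = √(15001 + 76*77) = √(15001 + 5852) = √20853 = 3*√2317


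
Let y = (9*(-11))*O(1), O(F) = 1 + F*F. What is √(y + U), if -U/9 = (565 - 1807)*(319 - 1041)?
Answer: 3*I*√896746 ≈ 2840.9*I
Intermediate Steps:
O(F) = 1 + F²
y = -198 (y = (9*(-11))*(1 + 1²) = -99*(1 + 1) = -99*2 = -198)
U = -8070516 (U = -9*(565 - 1807)*(319 - 1041) = -(-11178)*(-722) = -9*896724 = -8070516)
√(y + U) = √(-198 - 8070516) = √(-8070714) = 3*I*√896746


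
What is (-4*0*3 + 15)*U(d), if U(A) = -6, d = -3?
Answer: -90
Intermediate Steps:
(-4*0*3 + 15)*U(d) = (-4*0*3 + 15)*(-6) = (0*3 + 15)*(-6) = (0 + 15)*(-6) = 15*(-6) = -90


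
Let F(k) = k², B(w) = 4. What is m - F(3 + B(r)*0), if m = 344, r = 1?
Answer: 335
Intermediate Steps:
m - F(3 + B(r)*0) = 344 - (3 + 4*0)² = 344 - (3 + 0)² = 344 - 1*3² = 344 - 1*9 = 344 - 9 = 335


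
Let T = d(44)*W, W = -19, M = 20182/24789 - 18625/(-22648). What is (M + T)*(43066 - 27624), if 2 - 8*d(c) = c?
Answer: 2949554083147/1883964 ≈ 1.5656e+6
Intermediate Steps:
M = 6166289/3767928 (M = 20182*(1/24789) - 18625*(-1/22648) = 20182/24789 + 125/152 = 6166289/3767928 ≈ 1.6365)
d(c) = ¼ - c/8
T = 399/4 (T = (¼ - ⅛*44)*(-19) = (¼ - 11/2)*(-19) = -21/4*(-19) = 399/4 ≈ 99.750)
(M + T)*(43066 - 27624) = (6166289/3767928 + 399/4)*(43066 - 27624) = (382017107/3767928)*15442 = 2949554083147/1883964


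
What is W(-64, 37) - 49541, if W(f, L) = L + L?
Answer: -49467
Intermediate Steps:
W(f, L) = 2*L
W(-64, 37) - 49541 = 2*37 - 49541 = 74 - 49541 = -49467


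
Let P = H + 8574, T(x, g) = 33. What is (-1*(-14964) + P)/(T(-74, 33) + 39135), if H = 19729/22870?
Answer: 538333789/895772160 ≈ 0.60097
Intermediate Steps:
H = 19729/22870 (H = 19729*(1/22870) = 19729/22870 ≈ 0.86266)
P = 196107109/22870 (P = 19729/22870 + 8574 = 196107109/22870 ≈ 8574.9)
(-1*(-14964) + P)/(T(-74, 33) + 39135) = (-1*(-14964) + 196107109/22870)/(33 + 39135) = (14964 + 196107109/22870)/39168 = (538333789/22870)*(1/39168) = 538333789/895772160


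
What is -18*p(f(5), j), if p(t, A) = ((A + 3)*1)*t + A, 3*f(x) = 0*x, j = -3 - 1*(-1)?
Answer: 36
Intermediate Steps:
j = -2 (j = -3 + 1 = -2)
f(x) = 0 (f(x) = (0*x)/3 = (⅓)*0 = 0)
p(t, A) = A + t*(3 + A) (p(t, A) = ((3 + A)*1)*t + A = (3 + A)*t + A = t*(3 + A) + A = A + t*(3 + A))
-18*p(f(5), j) = -18*(-2 + 3*0 - 2*0) = -18*(-2 + 0 + 0) = -18*(-2) = 36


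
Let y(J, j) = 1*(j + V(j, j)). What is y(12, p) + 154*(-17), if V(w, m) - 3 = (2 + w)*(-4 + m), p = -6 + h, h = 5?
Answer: -2621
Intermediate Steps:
p = -1 (p = -6 + 5 = -1)
V(w, m) = 3 + (-4 + m)*(2 + w) (V(w, m) = 3 + (2 + w)*(-4 + m) = 3 + (-4 + m)*(2 + w))
y(J, j) = -5 + j² - j (y(J, j) = 1*(j + (-5 - 4*j + 2*j + j*j)) = 1*(j + (-5 - 4*j + 2*j + j²)) = 1*(j + (-5 + j² - 2*j)) = 1*(-5 + j² - j) = -5 + j² - j)
y(12, p) + 154*(-17) = (-5 + (-1)² - 1*(-1)) + 154*(-17) = (-5 + 1 + 1) - 2618 = -3 - 2618 = -2621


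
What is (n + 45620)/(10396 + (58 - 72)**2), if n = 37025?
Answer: 82645/10592 ≈ 7.8026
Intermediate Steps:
(n + 45620)/(10396 + (58 - 72)**2) = (37025 + 45620)/(10396 + (58 - 72)**2) = 82645/(10396 + (-14)**2) = 82645/(10396 + 196) = 82645/10592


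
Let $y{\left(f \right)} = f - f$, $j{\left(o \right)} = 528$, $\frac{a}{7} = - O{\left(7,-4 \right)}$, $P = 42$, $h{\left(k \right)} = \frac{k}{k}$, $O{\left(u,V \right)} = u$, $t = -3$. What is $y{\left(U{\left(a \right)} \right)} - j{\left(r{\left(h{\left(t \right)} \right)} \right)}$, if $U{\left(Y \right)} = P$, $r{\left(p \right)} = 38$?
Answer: $-528$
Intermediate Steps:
$h{\left(k \right)} = 1$
$a = -49$ ($a = 7 \left(\left(-1\right) 7\right) = 7 \left(-7\right) = -49$)
$U{\left(Y \right)} = 42$
$y{\left(f \right)} = 0$
$y{\left(U{\left(a \right)} \right)} - j{\left(r{\left(h{\left(t \right)} \right)} \right)} = 0 - 528 = -528$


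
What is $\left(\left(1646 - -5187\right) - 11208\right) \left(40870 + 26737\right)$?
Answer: $-295780625$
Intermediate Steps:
$\left(\left(1646 - -5187\right) - 11208\right) \left(40870 + 26737\right) = \left(\left(1646 + 5187\right) - 11208\right) 67607 = \left(6833 - 11208\right) 67607 = \left(-4375\right) 67607 = -295780625$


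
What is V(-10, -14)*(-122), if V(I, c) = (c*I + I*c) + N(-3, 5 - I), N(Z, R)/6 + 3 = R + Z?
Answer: -40748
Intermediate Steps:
N(Z, R) = -18 + 6*R + 6*Z (N(Z, R) = -18 + 6*(R + Z) = -18 + (6*R + 6*Z) = -18 + 6*R + 6*Z)
V(I, c) = -6 - 6*I + 2*I*c (V(I, c) = (c*I + I*c) + (-18 + 6*(5 - I) + 6*(-3)) = (I*c + I*c) + (-18 + (30 - 6*I) - 18) = 2*I*c + (-6 - 6*I) = -6 - 6*I + 2*I*c)
V(-10, -14)*(-122) = (-6 - 6*(-10) + 2*(-10)*(-14))*(-122) = (-6 + 60 + 280)*(-122) = 334*(-122) = -40748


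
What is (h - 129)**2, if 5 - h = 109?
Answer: 54289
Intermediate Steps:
h = -104 (h = 5 - 1*109 = 5 - 109 = -104)
(h - 129)**2 = (-104 - 129)**2 = (-233)**2 = 54289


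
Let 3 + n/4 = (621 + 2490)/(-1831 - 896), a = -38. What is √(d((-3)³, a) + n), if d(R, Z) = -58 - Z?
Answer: 2*I*√839209/303 ≈ 6.0468*I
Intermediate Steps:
n = -15056/909 (n = -12 + 4*((621 + 2490)/(-1831 - 896)) = -12 + 4*(3111/(-2727)) = -12 + 4*(3111*(-1/2727)) = -12 + 4*(-1037/909) = -12 - 4148/909 = -15056/909 ≈ -16.563)
√(d((-3)³, a) + n) = √((-58 - 1*(-38)) - 15056/909) = √((-58 + 38) - 15056/909) = √(-20 - 15056/909) = √(-33236/909) = 2*I*√839209/303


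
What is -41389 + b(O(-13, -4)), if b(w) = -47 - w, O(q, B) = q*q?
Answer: -41605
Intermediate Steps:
O(q, B) = q**2
-41389 + b(O(-13, -4)) = -41389 + (-47 - 1*(-13)**2) = -41389 + (-47 - 1*169) = -41389 + (-47 - 169) = -41389 - 216 = -41605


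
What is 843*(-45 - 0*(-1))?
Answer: -37935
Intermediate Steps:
843*(-45 - 0*(-1)) = 843*(-45 - 1*0) = 843*(-45 + 0) = 843*(-45) = -37935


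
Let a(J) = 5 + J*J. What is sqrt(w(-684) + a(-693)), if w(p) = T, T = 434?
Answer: 4*sqrt(30043) ≈ 693.32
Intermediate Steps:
w(p) = 434
a(J) = 5 + J**2
sqrt(w(-684) + a(-693)) = sqrt(434 + (5 + (-693)**2)) = sqrt(434 + (5 + 480249)) = sqrt(434 + 480254) = sqrt(480688) = 4*sqrt(30043)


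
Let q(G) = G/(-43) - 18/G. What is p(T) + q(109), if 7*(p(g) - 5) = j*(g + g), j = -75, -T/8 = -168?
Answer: -134974820/4687 ≈ -28798.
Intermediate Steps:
T = 1344 (T = -8*(-168) = 1344)
p(g) = 5 - 150*g/7 (p(g) = 5 + (-75*(g + g))/7 = 5 + (-150*g)/7 = 5 - 150*g/7)
q(G) = -18/G - G/43 (q(G) = G*(-1/43) - 18/G = -G/43 - 18/G = -18/G - G/43)
p(T) + q(109) = (5 - 150/7*1344) + (-18/109 - 1/43*109) = (5 - 28800) + (-18*1/109 - 109/43) = -28795 + (-18/109 - 109/43) = -28795 - 12655/4687 = -134974820/4687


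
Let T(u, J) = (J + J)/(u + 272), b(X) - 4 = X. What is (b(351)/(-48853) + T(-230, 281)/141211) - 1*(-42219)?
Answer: 124821917590745/2956534707 ≈ 42219.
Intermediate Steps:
b(X) = 4 + X
T(u, J) = 2*J/(272 + u) (T(u, J) = (2*J)/(272 + u) = 2*J/(272 + u))
(b(351)/(-48853) + T(-230, 281)/141211) - 1*(-42219) = ((4 + 351)/(-48853) + (2*281/(272 - 230))/141211) - 1*(-42219) = (355*(-1/48853) + (2*281/42)*(1/141211)) + 42219 = (-355/48853 + (2*281*(1/42))*(1/141211)) + 42219 = (-355/48853 + (281/21)*(1/141211)) + 42219 = (-355/48853 + 281/2965431) + 42219 = -21204088/2956534707 + 42219 = 124821917590745/2956534707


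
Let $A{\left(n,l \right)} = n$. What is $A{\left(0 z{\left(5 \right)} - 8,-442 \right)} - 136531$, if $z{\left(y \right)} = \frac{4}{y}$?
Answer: $-136539$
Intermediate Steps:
$A{\left(0 z{\left(5 \right)} - 8,-442 \right)} - 136531 = \left(0 \cdot \frac{4}{5} - 8\right) - 136531 = \left(0 - 8\right) - 136531 = -8 - 136531 = -136539$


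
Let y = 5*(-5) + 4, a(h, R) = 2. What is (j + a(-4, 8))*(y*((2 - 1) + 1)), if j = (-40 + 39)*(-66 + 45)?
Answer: -966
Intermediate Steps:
j = 21 (j = -1*(-21) = 21)
y = -21 (y = -25 + 4 = -21)
(j + a(-4, 8))*(y*((2 - 1) + 1)) = (21 + 2)*(-21*((2 - 1) + 1)) = 23*(-21*(1 + 1)) = 23*(-21*2) = 23*(-42) = -966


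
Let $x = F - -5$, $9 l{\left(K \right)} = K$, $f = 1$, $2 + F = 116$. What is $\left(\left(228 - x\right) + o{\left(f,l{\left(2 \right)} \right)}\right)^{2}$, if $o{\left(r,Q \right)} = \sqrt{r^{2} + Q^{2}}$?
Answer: $\frac{\left(981 + \sqrt{85}\right)^{2}}{81} \approx 12105.0$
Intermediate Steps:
$F = 114$ ($F = -2 + 116 = 114$)
$l{\left(K \right)} = \frac{K}{9}$
$o{\left(r,Q \right)} = \sqrt{Q^{2} + r^{2}}$
$x = 119$ ($x = 114 - -5 = 114 + 5 = 119$)
$\left(\left(228 - x\right) + o{\left(f,l{\left(2 \right)} \right)}\right)^{2} = \left(\left(228 - 119\right) + \sqrt{\left(\frac{1}{9} \cdot 2\right)^{2} + 1^{2}}\right)^{2} = \left(\left(228 - 119\right) + \sqrt{\left(\frac{2}{9}\right)^{2} + 1}\right)^{2} = \left(109 + \sqrt{\frac{4}{81} + 1}\right)^{2} = \left(109 + \sqrt{\frac{85}{81}}\right)^{2} = \left(109 + \frac{\sqrt{85}}{9}\right)^{2}$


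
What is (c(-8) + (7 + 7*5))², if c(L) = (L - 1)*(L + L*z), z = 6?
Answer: 298116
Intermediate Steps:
c(L) = 7*L*(-1 + L) (c(L) = (L - 1)*(L + L*6) = (-1 + L)*(L + 6*L) = (-1 + L)*(7*L) = 7*L*(-1 + L))
(c(-8) + (7 + 7*5))² = (7*(-8)*(-1 - 8) + (7 + 7*5))² = (7*(-8)*(-9) + (7 + 35))² = (504 + 42)² = 546² = 298116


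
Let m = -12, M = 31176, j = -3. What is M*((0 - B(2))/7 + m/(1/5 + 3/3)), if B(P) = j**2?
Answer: -2462904/7 ≈ -3.5184e+5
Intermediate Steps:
B(P) = 9 (B(P) = (-3)**2 = 9)
M*((0 - B(2))/7 + m/(1/5 + 3/3)) = 31176*((0 - 1*9)/7 - 12/(1/5 + 3/3)) = 31176*((0 - 9)*(1/7) - 12/(1*(1/5) + 3*(1/3))) = 31176*(-9*1/7 - 12/(1/5 + 1)) = 31176*(-9/7 - 12/6/5) = 31176*(-9/7 - 12*5/6) = 31176*(-9/7 - 10) = 31176*(-79/7) = -2462904/7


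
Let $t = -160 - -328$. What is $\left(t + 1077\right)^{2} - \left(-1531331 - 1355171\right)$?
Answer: $4436527$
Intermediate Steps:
$t = 168$ ($t = -160 + 328 = 168$)
$\left(t + 1077\right)^{2} - \left(-1531331 - 1355171\right) = \left(168 + 1077\right)^{2} - \left(-1531331 - 1355171\right) = 1245^{2} - -2886502 = 1550025 + 2886502 = 4436527$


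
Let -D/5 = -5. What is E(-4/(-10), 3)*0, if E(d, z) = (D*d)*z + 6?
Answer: 0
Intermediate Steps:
D = 25 (D = -5*(-5) = 25)
E(d, z) = 6 + 25*d*z (E(d, z) = (25*d)*z + 6 = 25*d*z + 6 = 6 + 25*d*z)
E(-4/(-10), 3)*0 = (6 + 25*(-4/(-10))*3)*0 = (6 + 25*(-4*(-⅒))*3)*0 = (6 + 25*(⅖)*3)*0 = (6 + 30)*0 = 36*0 = 0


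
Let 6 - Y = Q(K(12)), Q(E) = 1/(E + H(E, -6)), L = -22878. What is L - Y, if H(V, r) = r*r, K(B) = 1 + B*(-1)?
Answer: -572099/25 ≈ -22884.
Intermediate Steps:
K(B) = 1 - B
H(V, r) = r**2
Q(E) = 1/(36 + E) (Q(E) = 1/(E + (-6)**2) = 1/(E + 36) = 1/(36 + E))
Y = 149/25 (Y = 6 - 1/(36 + (1 - 1*12)) = 6 - 1/(36 + (1 - 12)) = 6 - 1/(36 - 11) = 6 - 1/25 = 149/25 ≈ 5.9600)
L - Y = -22878 - 1*149/25 = -22878 - 149/25 = -572099/25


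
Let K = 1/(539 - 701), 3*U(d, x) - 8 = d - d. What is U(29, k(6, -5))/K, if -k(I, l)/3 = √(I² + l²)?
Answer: -432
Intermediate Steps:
k(I, l) = -3*√(I² + l²)
U(d, x) = 8/3 (U(d, x) = 8/3 + (d - d)/3 = 8/3 + (⅓)*0 = 8/3 + 0 = 8/3)
K = -1/162 (K = 1/(-162) = -1/162 ≈ -0.0061728)
U(29, k(6, -5))/K = 8/(3*(-1/162)) = (8/3)*(-162) = -432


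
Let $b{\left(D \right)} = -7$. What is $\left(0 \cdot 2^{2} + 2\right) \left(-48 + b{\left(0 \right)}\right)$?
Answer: $-110$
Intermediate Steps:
$\left(0 \cdot 2^{2} + 2\right) \left(-48 + b{\left(0 \right)}\right) = \left(0 \cdot 2^{2} + 2\right) \left(-48 - 7\right) = \left(0 \cdot 4 + 2\right) \left(-55\right) = \left(0 + 2\right) \left(-55\right) = 2 \left(-55\right) = -110$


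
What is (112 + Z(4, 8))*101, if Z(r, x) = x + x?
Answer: 12928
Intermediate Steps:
Z(r, x) = 2*x
(112 + Z(4, 8))*101 = (112 + 2*8)*101 = (112 + 16)*101 = 128*101 = 12928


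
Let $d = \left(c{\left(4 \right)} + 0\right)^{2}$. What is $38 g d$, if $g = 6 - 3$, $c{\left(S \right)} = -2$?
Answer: $456$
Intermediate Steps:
$g = 3$ ($g = 6 - 3 = 3$)
$d = 4$ ($d = \left(-2 + 0\right)^{2} = \left(-2\right)^{2} = 4$)
$38 g d = 38 \cdot 3 \cdot 4 = 114 \cdot 4 = 456$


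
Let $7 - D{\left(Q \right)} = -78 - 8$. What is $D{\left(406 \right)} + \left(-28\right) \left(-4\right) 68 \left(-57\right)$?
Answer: $-434019$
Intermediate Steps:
$D{\left(Q \right)} = 93$ ($D{\left(Q \right)} = 7 - \left(-78 - 8\right) = 7 - -86 = 7 + 86 = 93$)
$D{\left(406 \right)} + \left(-28\right) \left(-4\right) 68 \left(-57\right) = 93 + \left(-28\right) \left(-4\right) 68 \left(-57\right) = 93 + 112 \cdot 68 \left(-57\right) = 93 + 7616 \left(-57\right) = 93 - 434112 = -434019$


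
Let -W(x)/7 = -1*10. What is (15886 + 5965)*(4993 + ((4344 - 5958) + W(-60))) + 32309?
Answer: 75396408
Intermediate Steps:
W(x) = 70 (W(x) = -(-7)*10 = -7*(-10) = 70)
(15886 + 5965)*(4993 + ((4344 - 5958) + W(-60))) + 32309 = (15886 + 5965)*(4993 + ((4344 - 5958) + 70)) + 32309 = 21851*(4993 + (-1614 + 70)) + 32309 = 21851*(4993 - 1544) + 32309 = 21851*3449 + 32309 = 75364099 + 32309 = 75396408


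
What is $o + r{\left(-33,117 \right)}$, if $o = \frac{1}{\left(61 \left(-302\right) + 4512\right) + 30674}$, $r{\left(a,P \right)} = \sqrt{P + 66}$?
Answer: $\frac{1}{16764} + \sqrt{183} \approx 13.528$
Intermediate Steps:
$r{\left(a,P \right)} = \sqrt{66 + P}$
$o = \frac{1}{16764}$ ($o = \frac{1}{\left(-18422 + 4512\right) + 30674} = \frac{1}{-13910 + 30674} = \frac{1}{16764} \approx 5.9652 \cdot 10^{-5}$)
$o + r{\left(-33,117 \right)} = \frac{1}{16764} + \sqrt{66 + 117} = \frac{1}{16764} + \sqrt{183}$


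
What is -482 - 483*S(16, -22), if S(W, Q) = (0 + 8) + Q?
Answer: 6280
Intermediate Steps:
S(W, Q) = 8 + Q
-482 - 483*S(16, -22) = -482 - 483*(8 - 22) = -482 - 483*(-14) = -482 + 6762 = 6280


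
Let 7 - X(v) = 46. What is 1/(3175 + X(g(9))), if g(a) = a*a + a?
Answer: 1/3136 ≈ 0.00031888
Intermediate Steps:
g(a) = a + a² (g(a) = a² + a = a + a²)
X(v) = -39 (X(v) = 7 - 1*46 = 7 - 46 = -39)
1/(3175 + X(g(9))) = 1/(3175 - 39) = 1/3136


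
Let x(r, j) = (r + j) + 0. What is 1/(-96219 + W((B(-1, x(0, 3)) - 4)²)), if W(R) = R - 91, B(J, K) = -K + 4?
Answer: -1/96301 ≈ -1.0384e-5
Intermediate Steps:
x(r, j) = j + r (x(r, j) = (j + r) + 0 = j + r)
B(J, K) = 4 - K
W(R) = -91 + R
1/(-96219 + W((B(-1, x(0, 3)) - 4)²)) = 1/(-96219 + (-91 + ((4 - (3 + 0)) - 4)²)) = 1/(-96219 + (-91 + ((4 - 1*3) - 4)²)) = 1/(-96219 + (-91 + ((4 - 3) - 4)²)) = 1/(-96219 + (-91 + (1 - 4)²)) = 1/(-96219 + (-91 + (-3)²)) = 1/(-96219 + (-91 + 9)) = 1/(-96219 - 82) = 1/(-96301) = -1/96301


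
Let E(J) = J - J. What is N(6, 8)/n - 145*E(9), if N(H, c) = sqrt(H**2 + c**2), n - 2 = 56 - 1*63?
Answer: -2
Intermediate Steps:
E(J) = 0
n = -5 (n = 2 + (56 - 1*63) = 2 + (56 - 63) = 2 - 7 = -5)
N(6, 8)/n - 145*E(9) = sqrt(6**2 + 8**2)/(-5) - 145*0 = sqrt(36 + 64)*(-1/5) + 0 = sqrt(100)*(-1/5) + 0 = 10*(-1/5) + 0 = -2 + 0 = -2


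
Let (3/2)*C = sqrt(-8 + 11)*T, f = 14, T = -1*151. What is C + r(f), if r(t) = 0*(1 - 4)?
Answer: -302*sqrt(3)/3 ≈ -174.36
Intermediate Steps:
T = -151
r(t) = 0 (r(t) = 0*(-3) = 0)
C = -302*sqrt(3)/3 (C = 2*(sqrt(-8 + 11)*(-151))/3 = 2*(sqrt(3)*(-151))/3 = 2*(-151*sqrt(3))/3 = -302*sqrt(3)/3 ≈ -174.36)
C + r(f) = -302*sqrt(3)/3 + 0 = -302*sqrt(3)/3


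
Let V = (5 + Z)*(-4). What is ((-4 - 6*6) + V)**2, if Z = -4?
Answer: 1936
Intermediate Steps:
V = -4 (V = (5 - 4)*(-4) = 1*(-4) = -4)
((-4 - 6*6) + V)**2 = ((-4 - 6*6) - 4)**2 = ((-4 - 36) - 4)**2 = (-40 - 4)**2 = (-44)**2 = 1936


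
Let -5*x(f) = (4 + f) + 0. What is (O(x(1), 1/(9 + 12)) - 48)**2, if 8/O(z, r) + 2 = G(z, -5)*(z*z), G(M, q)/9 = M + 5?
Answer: 659344/289 ≈ 2281.5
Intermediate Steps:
G(M, q) = 45 + 9*M (G(M, q) = 9*(M + 5) = 9*(5 + M) = 45 + 9*M)
x(f) = -4/5 - f/5 (x(f) = -((4 + f) + 0)/5 = -(4 + f)/5 = -4/5 - f/5)
O(z, r) = 8/(-2 + z**2*(45 + 9*z)) (O(z, r) = 8/(-2 + (45 + 9*z)*(z*z)) = 8/(-2 + (45 + 9*z)*z**2) = 8/(-2 + z**2*(45 + 9*z)))
(O(x(1), 1/(9 + 12)) - 48)**2 = (8/(-2 + 9*(-4/5 - 1/5*1)**2*(5 + (-4/5 - 1/5*1))) - 48)**2 = (8/(-2 + 9*(-4/5 - 1/5)**2*(5 + (-4/5 - 1/5))) - 48)**2 = (8/(-2 + 9*(-1)**2*(5 - 1)) - 48)**2 = (8/(-2 + 9*1*4) - 48)**2 = (8/(-2 + 36) - 48)**2 = (8/34 - 48)**2 = (8*(1/34) - 48)**2 = (4/17 - 48)**2 = (-812/17)**2 = 659344/289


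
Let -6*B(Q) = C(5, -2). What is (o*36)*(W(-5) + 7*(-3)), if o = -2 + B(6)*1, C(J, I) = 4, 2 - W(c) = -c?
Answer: 2304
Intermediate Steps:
W(c) = 2 + c (W(c) = 2 - (-1)*c = 2 + c)
B(Q) = -⅔ (B(Q) = -⅙*4 = -⅔)
o = -8/3 (o = -2 - ⅔*1 = -2 - ⅔ = -8/3 ≈ -2.6667)
(o*36)*(W(-5) + 7*(-3)) = (-8/3*36)*((2 - 5) + 7*(-3)) = -96*(-3 - 21) = -96*(-24) = 2304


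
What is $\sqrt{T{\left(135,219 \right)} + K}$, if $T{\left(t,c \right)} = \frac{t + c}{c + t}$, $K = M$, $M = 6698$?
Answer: $\sqrt{6699} \approx 81.847$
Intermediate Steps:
$K = 6698$
$T{\left(t,c \right)} = 1$ ($T{\left(t,c \right)} = \frac{c + t}{c + t} = 1$)
$\sqrt{T{\left(135,219 \right)} + K} = \sqrt{1 + 6698} = \sqrt{6699}$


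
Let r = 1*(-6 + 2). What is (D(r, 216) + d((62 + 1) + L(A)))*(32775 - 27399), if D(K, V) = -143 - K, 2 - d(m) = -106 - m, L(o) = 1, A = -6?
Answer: 177408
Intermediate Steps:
r = -4 (r = 1*(-4) = -4)
d(m) = 108 + m (d(m) = 2 - (-106 - m) = 2 + (106 + m) = 108 + m)
(D(r, 216) + d((62 + 1) + L(A)))*(32775 - 27399) = ((-143 - 1*(-4)) + (108 + ((62 + 1) + 1)))*(32775 - 27399) = ((-143 + 4) + (108 + (63 + 1)))*5376 = (-139 + (108 + 64))*5376 = (-139 + 172)*5376 = 33*5376 = 177408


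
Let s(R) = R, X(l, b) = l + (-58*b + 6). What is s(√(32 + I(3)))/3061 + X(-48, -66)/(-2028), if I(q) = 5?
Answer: -631/338 + √37/3061 ≈ -1.8649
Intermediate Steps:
X(l, b) = 6 + l - 58*b (X(l, b) = l + (6 - 58*b) = 6 + l - 58*b)
s(√(32 + I(3)))/3061 + X(-48, -66)/(-2028) = √(32 + 5)/3061 + (6 - 48 - 58*(-66))/(-2028) = √37*(1/3061) + (6 - 48 + 3828)*(-1/2028) = √37/3061 + 3786*(-1/2028) = √37/3061 - 631/338 = -631/338 + √37/3061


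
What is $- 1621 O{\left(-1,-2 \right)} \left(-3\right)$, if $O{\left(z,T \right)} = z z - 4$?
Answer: $-14589$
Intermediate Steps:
$O{\left(z,T \right)} = -4 + z^{2}$ ($O{\left(z,T \right)} = z^{2} - 4 = -4 + z^{2}$)
$- 1621 O{\left(-1,-2 \right)} \left(-3\right) = - 1621 \left(-4 + \left(-1\right)^{2}\right) \left(-3\right) = - 1621 \left(-4 + 1\right) \left(-3\right) = - 1621 \left(\left(-3\right) \left(-3\right)\right) = \left(-1621\right) 9 = -14589$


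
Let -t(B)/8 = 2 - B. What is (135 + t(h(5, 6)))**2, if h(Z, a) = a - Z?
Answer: 16129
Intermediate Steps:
t(B) = -16 + 8*B (t(B) = -8*(2 - B) = -16 + 8*B)
(135 + t(h(5, 6)))**2 = (135 + (-16 + 8*(6 - 1*5)))**2 = (135 + (-16 + 8*(6 - 5)))**2 = (135 + (-16 + 8*1))**2 = (135 + (-16 + 8))**2 = (135 - 8)**2 = 127**2 = 16129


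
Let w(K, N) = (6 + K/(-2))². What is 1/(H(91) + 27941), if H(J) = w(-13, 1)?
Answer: 4/112389 ≈ 3.5591e-5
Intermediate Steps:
w(K, N) = (6 - K/2)² (w(K, N) = (6 + K*(-½))² = (6 - K/2)²)
H(J) = 625/4 (H(J) = (-12 - 13)²/4 = (¼)*(-25)² = (¼)*625 = 625/4)
1/(H(91) + 27941) = 1/(625/4 + 27941) = 1/(112389/4) = 4/112389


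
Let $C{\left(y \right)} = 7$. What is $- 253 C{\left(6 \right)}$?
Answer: $-1771$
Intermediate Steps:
$- 253 C{\left(6 \right)} = \left(-253\right) 7 = -1771$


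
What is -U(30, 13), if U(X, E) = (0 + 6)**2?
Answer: -36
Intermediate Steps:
U(X, E) = 36 (U(X, E) = 6**2 = 36)
-U(30, 13) = -1*36 = -36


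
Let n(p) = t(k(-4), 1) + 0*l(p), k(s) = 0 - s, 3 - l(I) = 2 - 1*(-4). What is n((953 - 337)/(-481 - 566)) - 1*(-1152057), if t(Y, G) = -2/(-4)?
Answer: 2304115/2 ≈ 1.1521e+6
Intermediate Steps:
l(I) = -3 (l(I) = 3 - (2 - 1*(-4)) = 3 - (2 + 4) = 3 - 1*6 = 3 - 6 = -3)
k(s) = -s
t(Y, G) = 1/2 (t(Y, G) = -2*(-1/4) = 1/2)
n(p) = 1/2 (n(p) = 1/2 + 0*(-3) = 1/2 + 0 = 1/2)
n((953 - 337)/(-481 - 566)) - 1*(-1152057) = 1/2 - 1*(-1152057) = 1/2 + 1152057 = 2304115/2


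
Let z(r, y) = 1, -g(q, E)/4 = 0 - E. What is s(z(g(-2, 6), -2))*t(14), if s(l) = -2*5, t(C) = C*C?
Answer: -1960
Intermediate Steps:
g(q, E) = 4*E (g(q, E) = -4*(0 - E) = -(-4)*E = 4*E)
t(C) = C²
s(l) = -10
s(z(g(-2, 6), -2))*t(14) = -10*14² = -10*196 = -1960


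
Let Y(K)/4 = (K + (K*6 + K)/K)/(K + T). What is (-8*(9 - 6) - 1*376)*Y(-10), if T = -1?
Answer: -4800/11 ≈ -436.36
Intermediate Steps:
Y(K) = 4*(7 + K)/(-1 + K) (Y(K) = 4*((K + (K*6 + K)/K)/(K - 1)) = 4*((K + (6*K + K)/K)/(-1 + K)) = 4*((K + (7*K)/K)/(-1 + K)) = 4*((K + 7)/(-1 + K)) = 4*((7 + K)/(-1 + K)) = 4*(7 + K)/(-1 + K))
(-8*(9 - 6) - 1*376)*Y(-10) = (-8*(9 - 6) - 1*376)*(4*(7 - 10)/(-1 - 10)) = (-8*3 - 376)*(4*(-3)/(-11)) = (-24 - 376)*(4*(-1/11)*(-3)) = -400*12/11 = -4800/11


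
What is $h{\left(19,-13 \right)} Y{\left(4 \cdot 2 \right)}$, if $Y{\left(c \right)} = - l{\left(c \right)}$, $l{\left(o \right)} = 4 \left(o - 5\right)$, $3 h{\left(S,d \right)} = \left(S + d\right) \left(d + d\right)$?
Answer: $624$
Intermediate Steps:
$h{\left(S,d \right)} = \frac{2 d \left(S + d\right)}{3}$ ($h{\left(S,d \right)} = \frac{\left(S + d\right) \left(d + d\right)}{3} = \frac{\left(S + d\right) 2 d}{3} = \frac{2 d \left(S + d\right)}{3}$)
$l{\left(o \right)} = -20 + 4 o$ ($l{\left(o \right)} = 4 \left(-5 + o\right) = -20 + 4 o$)
$Y{\left(c \right)} = 20 - 4 c$ ($Y{\left(c \right)} = - (-20 + 4 c) = 20 - 4 c$)
$h{\left(19,-13 \right)} Y{\left(4 \cdot 2 \right)} = \frac{2}{3} \left(-13\right) \left(19 - 13\right) \left(20 - 4 \cdot 4 \cdot 2\right) = \frac{2}{3} \left(-13\right) 6 \left(20 - 32\right) = - 52 \left(20 - 32\right) = \left(-52\right) \left(-12\right) = 624$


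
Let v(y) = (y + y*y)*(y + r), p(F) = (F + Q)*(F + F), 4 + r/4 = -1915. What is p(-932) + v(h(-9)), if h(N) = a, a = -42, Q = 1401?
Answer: -14164612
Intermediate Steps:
h(N) = -42
r = -7676 (r = -16 + 4*(-1915) = -16 - 7660 = -7676)
p(F) = 2*F*(1401 + F) (p(F) = (F + 1401)*(F + F) = (1401 + F)*(2*F) = 2*F*(1401 + F))
v(y) = (-7676 + y)*(y + y²) (v(y) = (y + y*y)*(y - 7676) = (y + y²)*(-7676 + y) = (-7676 + y)*(y + y²))
p(-932) + v(h(-9)) = 2*(-932)*(1401 - 932) - 42*(-7676 + (-42)² - 7675*(-42)) = 2*(-932)*469 - 42*(-7676 + 1764 + 322350) = -874216 - 42*316438 = -874216 - 13290396 = -14164612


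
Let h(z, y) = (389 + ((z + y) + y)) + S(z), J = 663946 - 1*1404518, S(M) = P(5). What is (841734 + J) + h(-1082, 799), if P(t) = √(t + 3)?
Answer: 102067 + 2*√2 ≈ 1.0207e+5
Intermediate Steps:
P(t) = √(3 + t)
S(M) = 2*√2 (S(M) = √(3 + 5) = √8 = 2*√2)
J = -740572 (J = 663946 - 1404518 = -740572)
h(z, y) = 389 + z + 2*y + 2*√2 (h(z, y) = (389 + ((z + y) + y)) + 2*√2 = (389 + ((y + z) + y)) + 2*√2 = (389 + (z + 2*y)) + 2*√2 = (389 + z + 2*y) + 2*√2 = 389 + z + 2*y + 2*√2)
(841734 + J) + h(-1082, 799) = (841734 - 740572) + (389 - 1082 + 2*799 + 2*√2) = 101162 + (389 - 1082 + 1598 + 2*√2) = 101162 + (905 + 2*√2) = 102067 + 2*√2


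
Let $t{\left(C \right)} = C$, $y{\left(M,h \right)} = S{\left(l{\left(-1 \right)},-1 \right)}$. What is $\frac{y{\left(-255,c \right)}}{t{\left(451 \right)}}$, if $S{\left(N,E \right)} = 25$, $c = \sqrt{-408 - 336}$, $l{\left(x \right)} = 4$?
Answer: $\frac{25}{451} \approx 0.055432$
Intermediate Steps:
$c = 2 i \sqrt{186}$ ($c = \sqrt{-744} = 2 i \sqrt{186} \approx 27.276 i$)
$y{\left(M,h \right)} = 25$
$\frac{y{\left(-255,c \right)}}{t{\left(451 \right)}} = \frac{25}{451}$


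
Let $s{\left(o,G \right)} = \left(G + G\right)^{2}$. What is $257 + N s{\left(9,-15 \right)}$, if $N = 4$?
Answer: $3857$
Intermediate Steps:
$s{\left(o,G \right)} = 4 G^{2}$ ($s{\left(o,G \right)} = \left(2 G\right)^{2} = 4 G^{2}$)
$257 + N s{\left(9,-15 \right)} = 257 + 4 \cdot 4 \left(-15\right)^{2} = 257 + 4 \cdot 4 \cdot 225 = 257 + 4 \cdot 900 = 257 + 3600 = 3857$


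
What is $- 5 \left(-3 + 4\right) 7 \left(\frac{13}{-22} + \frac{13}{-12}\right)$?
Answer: $\frac{7735}{132} \approx 58.599$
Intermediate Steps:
$- 5 \left(-3 + 4\right) 7 \left(\frac{13}{-22} + \frac{13}{-12}\right) = \left(-5\right) 1 \cdot 7 \left(13 \left(- \frac{1}{22}\right) + 13 \left(- \frac{1}{12}\right)\right) = \left(-5\right) 7 \left(- \frac{13}{22} - \frac{13}{12}\right) = \left(-35\right) \left(- \frac{221}{132}\right) = \frac{7735}{132}$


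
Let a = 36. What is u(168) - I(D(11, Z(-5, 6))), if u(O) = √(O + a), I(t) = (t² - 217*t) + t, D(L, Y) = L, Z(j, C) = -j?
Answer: 2255 + 2*√51 ≈ 2269.3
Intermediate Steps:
I(t) = t² - 216*t
u(O) = √(36 + O) (u(O) = √(O + 36) = √(36 + O))
u(168) - I(D(11, Z(-5, 6))) = √(36 + 168) - 11*(-216 + 11) = √204 - 11*(-205) = 2*√51 - 1*(-2255) = 2*√51 + 2255 = 2255 + 2*√51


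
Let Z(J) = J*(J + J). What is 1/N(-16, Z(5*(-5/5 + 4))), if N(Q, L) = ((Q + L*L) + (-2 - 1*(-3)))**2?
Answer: 1/41000175225 ≈ 2.4390e-11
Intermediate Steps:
Z(J) = 2*J**2 (Z(J) = J*(2*J) = 2*J**2)
N(Q, L) = (1 + Q + L**2)**2 (N(Q, L) = ((Q + L**2) + (-2 + 3))**2 = ((Q + L**2) + 1)**2 = (1 + Q + L**2)**2)
1/N(-16, Z(5*(-5/5 + 4))) = 1/((1 - 16 + (2*(5*(-5/5 + 4))**2)**2)**2) = 1/((1 - 16 + (2*(5*(-5*1/5 + 4))**2)**2)**2) = 1/((1 - 16 + (2*(5*(-1 + 4))**2)**2)**2) = 1/((1 - 16 + (2*(5*3)**2)**2)**2) = 1/((1 - 16 + (2*15**2)**2)**2) = 1/((1 - 16 + (2*225)**2)**2) = 1/((1 - 16 + 450**2)**2) = 1/((1 - 16 + 202500)**2) = 1/(202485**2) = 1/41000175225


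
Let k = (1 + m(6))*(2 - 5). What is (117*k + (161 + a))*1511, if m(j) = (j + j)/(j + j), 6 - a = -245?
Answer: -438190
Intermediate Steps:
a = 251 (a = 6 - 1*(-245) = 6 + 245 = 251)
m(j) = 1 (m(j) = (2*j)/((2*j)) = (2*j)*(1/(2*j)) = 1)
k = -6 (k = (1 + 1)*(2 - 5) = 2*(-3) = -6)
(117*k + (161 + a))*1511 = (117*(-6) + (161 + 251))*1511 = (-702 + 412)*1511 = -290*1511 = -438190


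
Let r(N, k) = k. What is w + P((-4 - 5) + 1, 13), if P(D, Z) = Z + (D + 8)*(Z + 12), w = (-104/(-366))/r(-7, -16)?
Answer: 9503/732 ≈ 12.982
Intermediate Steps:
w = -13/732 (w = -104/(-366)/(-16) = -104*(-1/366)*(-1/16) = (52/183)*(-1/16) = -13/732 ≈ -0.017760)
P(D, Z) = Z + (8 + D)*(12 + Z)
w + P((-4 - 5) + 1, 13) = -13/732 + (96 + 9*13 + 12*((-4 - 5) + 1) + ((-4 - 5) + 1)*13) = -13/732 + (96 + 117 + 12*(-9 + 1) + (-9 + 1)*13) = -13/732 + (96 + 117 + 12*(-8) - 8*13) = -13/732 + (96 + 117 - 96 - 104) = -13/732 + 13 = 9503/732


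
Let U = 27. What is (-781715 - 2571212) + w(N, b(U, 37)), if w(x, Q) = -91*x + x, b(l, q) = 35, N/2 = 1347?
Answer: -3595387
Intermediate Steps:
N = 2694 (N = 2*1347 = 2694)
w(x, Q) = -90*x
(-781715 - 2571212) + w(N, b(U, 37)) = (-781715 - 2571212) - 90*2694 = -3352927 - 242460 = -3595387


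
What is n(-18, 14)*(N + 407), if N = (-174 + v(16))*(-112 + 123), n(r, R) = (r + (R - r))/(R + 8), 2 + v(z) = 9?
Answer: -910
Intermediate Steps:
v(z) = 7 (v(z) = -2 + 9 = 7)
n(r, R) = R/(8 + R)
N = -1837 (N = (-174 + 7)*(-112 + 123) = -167*11 = -1837)
n(-18, 14)*(N + 407) = (14/(8 + 14))*(-1837 + 407) = (14/22)*(-1430) = (14*(1/22))*(-1430) = (7/11)*(-1430) = -910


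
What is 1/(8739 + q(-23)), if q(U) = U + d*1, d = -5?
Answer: 1/8711 ≈ 0.00011480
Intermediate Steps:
q(U) = -5 + U (q(U) = U - 5*1 = U - 5 = -5 + U)
1/(8739 + q(-23)) = 1/(8739 + (-5 - 23)) = 1/(8739 - 28) = 1/8711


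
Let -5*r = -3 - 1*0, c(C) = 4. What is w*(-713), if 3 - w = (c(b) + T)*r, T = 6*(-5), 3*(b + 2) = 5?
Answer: -66309/5 ≈ -13262.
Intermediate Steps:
b = -⅓ (b = -2 + (⅓)*5 = -2 + 5/3 = -⅓ ≈ -0.33333)
T = -30
r = ⅗ (r = -(-3 - 1*0)/5 = -(-3 + 0)/5 = -⅕*(-3) = ⅗ ≈ 0.60000)
w = 93/5 (w = 3 - (4 - 30)*3/5 = 3 - (-26)*3/5 = 3 - 1*(-78/5) = 3 + 78/5 = 93/5 ≈ 18.600)
w*(-713) = (93/5)*(-713) = -66309/5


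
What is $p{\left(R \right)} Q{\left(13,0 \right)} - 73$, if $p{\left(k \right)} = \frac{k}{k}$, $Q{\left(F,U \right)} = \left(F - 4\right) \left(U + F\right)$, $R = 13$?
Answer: $44$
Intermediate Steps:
$Q{\left(F,U \right)} = \left(-4 + F\right) \left(F + U\right)$
$p{\left(k \right)} = 1$
$p{\left(R \right)} Q{\left(13,0 \right)} - 73 = 1 \left(13^{2} - 52 - 0 + 13 \cdot 0\right) - 73 = 1 \left(169 - 52 + 0 + 0\right) - 73 = 1 \cdot 117 - 73 = 117 - 73 = 44$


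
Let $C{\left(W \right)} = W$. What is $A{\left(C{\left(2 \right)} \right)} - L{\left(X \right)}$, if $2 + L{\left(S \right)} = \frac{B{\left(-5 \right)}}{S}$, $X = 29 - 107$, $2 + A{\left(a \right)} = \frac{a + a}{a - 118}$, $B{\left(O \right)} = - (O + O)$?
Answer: $\frac{106}{1131} \approx 0.093722$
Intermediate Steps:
$B{\left(O \right)} = - 2 O$
$A{\left(a \right)} = -2 + \frac{2 a}{-118 + a}$ ($A{\left(a \right)} = -2 + \frac{a + a}{a - 118} = -2 + \frac{2 a}{-118 + a}$)
$X = -78$ ($X = 29 - 107 = -78$)
$L{\left(S \right)} = -2 + \frac{10}{S}$ ($L{\left(S \right)} = -2 + \frac{\left(-2\right) \left(-5\right)}{S} = -2 + \frac{10}{S}$)
$A{\left(C{\left(2 \right)} \right)} - L{\left(X \right)} = \frac{236}{-118 + 2} - \left(-2 + \frac{10}{-78}\right) = \frac{236}{-116} - \left(-2 + 10 \left(- \frac{1}{78}\right)\right) = 236 \left(- \frac{1}{116}\right) - \left(-2 - \frac{5}{39}\right) = - \frac{59}{29} - - \frac{83}{39} = - \frac{59}{29} + \frac{83}{39} = \frac{106}{1131}$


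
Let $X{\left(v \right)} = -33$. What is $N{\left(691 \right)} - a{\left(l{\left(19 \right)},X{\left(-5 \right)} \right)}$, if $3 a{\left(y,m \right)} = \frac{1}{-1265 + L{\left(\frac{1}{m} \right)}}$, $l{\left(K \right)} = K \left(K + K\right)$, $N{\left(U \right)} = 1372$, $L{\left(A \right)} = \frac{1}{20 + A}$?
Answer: $\frac{3431106491}{2500806} \approx 1372.0$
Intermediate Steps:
$l{\left(K \right)} = 2 K^{2}$ ($l{\left(K \right)} = K 2 K = 2 K^{2}$)
$a{\left(y,m \right)} = \frac{1}{3 \left(-1265 + \frac{1}{20 + \frac{1}{m}}\right)}$
$N{\left(691 \right)} - a{\left(l{\left(19 \right)},X{\left(-5 \right)} \right)} = 1372 - \frac{-1 - -660}{3 \left(1265 + 25299 \left(-33\right)\right)} = 1372 - \frac{-1 + 660}{3 \left(1265 - 834867\right)} = 1372 - \frac{1}{3} \frac{1}{-833602} \cdot 659 = 1372 - \frac{1}{3} \left(- \frac{1}{833602}\right) 659 = 1372 - - \frac{659}{2500806} = 1372 + \frac{659}{2500806} = \frac{3431106491}{2500806}$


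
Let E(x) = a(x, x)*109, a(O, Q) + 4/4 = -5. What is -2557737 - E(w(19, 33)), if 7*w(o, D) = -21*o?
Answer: -2557083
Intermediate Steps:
a(O, Q) = -6 (a(O, Q) = -1 - 5 = -6)
w(o, D) = -3*o (w(o, D) = (-21*o)/7 = -3*o)
E(x) = -654 (E(x) = -6*109 = -654)
-2557737 - E(w(19, 33)) = -2557737 - 1*(-654) = -2557737 + 654 = -2557083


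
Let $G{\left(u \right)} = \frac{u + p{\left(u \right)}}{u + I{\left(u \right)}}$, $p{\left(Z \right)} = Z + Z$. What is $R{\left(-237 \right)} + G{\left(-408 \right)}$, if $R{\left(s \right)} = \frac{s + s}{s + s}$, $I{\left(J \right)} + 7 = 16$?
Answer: $\frac{541}{133} \approx 4.0677$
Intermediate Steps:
$I{\left(J \right)} = 9$ ($I{\left(J \right)} = -7 + 16 = 9$)
$R{\left(s \right)} = 1$ ($R{\left(s \right)} = \frac{2 s}{2 s} = 2 s \frac{1}{2 s} = 1$)
$p{\left(Z \right)} = 2 Z$
$G{\left(u \right)} = \frac{3 u}{9 + u}$ ($G{\left(u \right)} = \frac{u + 2 u}{u + 9} = \frac{3 u}{9 + u}$)
$R{\left(-237 \right)} + G{\left(-408 \right)} = 1 + 3 \left(-408\right) \frac{1}{9 - 408} = 1 + 3 \left(-408\right) \frac{1}{-399} = 1 + 3 \left(-408\right) \left(- \frac{1}{399}\right) = 1 + \frac{408}{133} = \frac{541}{133}$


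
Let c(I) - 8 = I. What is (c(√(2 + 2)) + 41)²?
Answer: 2601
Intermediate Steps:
c(I) = 8 + I
(c(√(2 + 2)) + 41)² = ((8 + √(2 + 2)) + 41)² = ((8 + √4) + 41)² = ((8 + 2) + 41)² = (10 + 41)² = 51² = 2601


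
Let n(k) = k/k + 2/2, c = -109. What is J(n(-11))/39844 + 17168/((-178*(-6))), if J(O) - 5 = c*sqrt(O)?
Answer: 171011783/10638348 - 109*sqrt(2)/39844 ≈ 16.071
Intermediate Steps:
n(k) = 2 (n(k) = 1 + 2*(1/2) = 1 + 1 = 2)
J(O) = 5 - 109*sqrt(O)
J(n(-11))/39844 + 17168/((-178*(-6))) = (5 - 109*sqrt(2))/39844 + 17168/((-178*(-6))) = (5 - 109*sqrt(2))*(1/39844) + 17168/1068 = (5/39844 - 109*sqrt(2)/39844) + 17168*(1/1068) = (5/39844 - 109*sqrt(2)/39844) + 4292/267 = 171011783/10638348 - 109*sqrt(2)/39844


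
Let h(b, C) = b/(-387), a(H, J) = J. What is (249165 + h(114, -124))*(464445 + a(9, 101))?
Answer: 14931552274862/129 ≈ 1.1575e+11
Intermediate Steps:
h(b, C) = -b/387 (h(b, C) = b*(-1/387) = -b/387)
(249165 + h(114, -124))*(464445 + a(9, 101)) = (249165 - 1/387*114)*(464445 + 101) = (249165 - 38/129)*464546 = (32142247/129)*464546 = 14931552274862/129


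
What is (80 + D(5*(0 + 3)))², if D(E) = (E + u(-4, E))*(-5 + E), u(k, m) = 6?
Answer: 84100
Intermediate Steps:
D(E) = (-5 + E)*(6 + E) (D(E) = (E + 6)*(-5 + E) = (6 + E)*(-5 + E) = (-5 + E)*(6 + E))
(80 + D(5*(0 + 3)))² = (80 + (-30 + 5*(0 + 3) + (5*(0 + 3))²))² = (80 + (-30 + 5*3 + (5*3)²))² = (80 + (-30 + 15 + 15²))² = (80 + (-30 + 15 + 225))² = (80 + 210)² = 290² = 84100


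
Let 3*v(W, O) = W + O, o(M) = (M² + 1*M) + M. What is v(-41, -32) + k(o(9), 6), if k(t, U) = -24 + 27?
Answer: -64/3 ≈ -21.333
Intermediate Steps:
o(M) = M² + 2*M (o(M) = (M² + M) + M = (M + M²) + M = M² + 2*M)
k(t, U) = 3
v(W, O) = O/3 + W/3 (v(W, O) = (W + O)/3 = (O + W)/3 = O/3 + W/3)
v(-41, -32) + k(o(9), 6) = ((⅓)*(-32) + (⅓)*(-41)) + 3 = (-32/3 - 41/3) + 3 = -73/3 + 3 = -64/3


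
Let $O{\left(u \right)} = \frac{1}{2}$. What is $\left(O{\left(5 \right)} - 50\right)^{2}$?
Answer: $\frac{9801}{4} \approx 2450.3$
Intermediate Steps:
$O{\left(u \right)} = \frac{1}{2}$
$\left(O{\left(5 \right)} - 50\right)^{2} = \left(\frac{1}{2} - 50\right)^{2} = \left(- \frac{99}{2}\right)^{2} = \frac{9801}{4}$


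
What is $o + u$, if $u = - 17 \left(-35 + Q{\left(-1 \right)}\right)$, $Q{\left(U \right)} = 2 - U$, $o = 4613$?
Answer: $5157$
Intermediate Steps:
$u = 544$ ($u = - 17 \left(-35 + \left(2 - -1\right)\right) = - 17 \left(-35 + \left(2 + 1\right)\right) = - 17 \left(-35 + 3\right) = \left(-17\right) \left(-32\right) = 544$)
$o + u = 4613 + 544 = 5157$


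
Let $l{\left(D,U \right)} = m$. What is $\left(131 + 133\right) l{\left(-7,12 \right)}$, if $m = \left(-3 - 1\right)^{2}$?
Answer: $4224$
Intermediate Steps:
$m = 16$ ($m = \left(-4\right)^{2} = 16$)
$l{\left(D,U \right)} = 16$
$\left(131 + 133\right) l{\left(-7,12 \right)} = \left(131 + 133\right) 16 = 264 \cdot 16 = 4224$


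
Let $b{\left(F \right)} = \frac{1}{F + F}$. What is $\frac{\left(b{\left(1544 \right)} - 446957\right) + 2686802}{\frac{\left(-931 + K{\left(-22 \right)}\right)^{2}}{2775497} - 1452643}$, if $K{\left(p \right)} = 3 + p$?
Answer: $- \frac{19197117347531417}{12450215032187248} \approx -1.5419$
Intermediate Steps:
$b{\left(F \right)} = \frac{1}{2 F}$
$\frac{\left(b{\left(1544 \right)} - 446957\right) + 2686802}{\frac{\left(-931 + K{\left(-22 \right)}\right)^{2}}{2775497} - 1452643} = \frac{\left(\frac{1}{2 \cdot 1544} - 446957\right) + 2686802}{\frac{\left(-931 + \left(3 - 22\right)\right)^{2}}{2775497} - 1452643} = \frac{\left(\frac{1}{2} \cdot \frac{1}{1544} - 446957\right) + 2686802}{\left(-931 - 19\right)^{2} \cdot \frac{1}{2775497} - 1452643} = \frac{\left(\frac{1}{3088} - 446957\right) + 2686802}{\left(-950\right)^{2} \cdot \frac{1}{2775497} - 1452643} = \frac{- \frac{1380203215}{3088} + 2686802}{902500 \cdot \frac{1}{2775497} - 1452643} = \frac{6916641361}{3088 \left(\frac{902500}{2775497} - 1452643\right)} = \frac{6916641361}{3088 \left(- \frac{4031805386071}{2775497}\right)} = \frac{6916641361}{3088} \left(- \frac{2775497}{4031805386071}\right) = - \frac{19197117347531417}{12450215032187248}$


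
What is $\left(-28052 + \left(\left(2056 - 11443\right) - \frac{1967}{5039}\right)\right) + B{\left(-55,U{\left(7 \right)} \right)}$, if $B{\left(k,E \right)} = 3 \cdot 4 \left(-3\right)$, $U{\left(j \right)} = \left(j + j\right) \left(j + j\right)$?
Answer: $- \frac{188838492}{5039} \approx -37475.0$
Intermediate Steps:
$U{\left(j \right)} = 4 j^{2}$ ($U{\left(j \right)} = 2 j 2 j = 4 j^{2}$)
$B{\left(k,E \right)} = -36$ ($B{\left(k,E \right)} = 12 \left(-3\right) = -36$)
$\left(-28052 + \left(\left(2056 - 11443\right) - \frac{1967}{5039}\right)\right) + B{\left(-55,U{\left(7 \right)} \right)} = \left(-28052 + \left(\left(2056 - 11443\right) - \frac{1967}{5039}\right)\right) - 36 = \left(-28052 - \frac{47303060}{5039}\right) - 36 = - \frac{188657088}{5039} - 36 = - \frac{188838492}{5039}$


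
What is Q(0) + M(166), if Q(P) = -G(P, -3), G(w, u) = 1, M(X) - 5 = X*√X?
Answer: 4 + 166*√166 ≈ 2142.8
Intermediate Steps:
M(X) = 5 + X^(3/2) (M(X) = 5 + X*√X = 5 + X^(3/2))
Q(P) = -1 (Q(P) = -1*1 = -1)
Q(0) + M(166) = -1 + (5 + 166^(3/2)) = -1 + (5 + 166*√166) = 4 + 166*√166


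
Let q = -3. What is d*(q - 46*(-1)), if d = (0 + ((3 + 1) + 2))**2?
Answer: 1548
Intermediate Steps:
d = 36 (d = (0 + (4 + 2))**2 = (0 + 6)**2 = 6**2 = 36)
d*(q - 46*(-1)) = 36*(-3 - 46*(-1)) = 36*(-3 + 46) = 36*43 = 1548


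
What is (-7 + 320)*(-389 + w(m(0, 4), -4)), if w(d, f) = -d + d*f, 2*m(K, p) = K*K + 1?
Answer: -245079/2 ≈ -1.2254e+5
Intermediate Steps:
m(K, p) = 1/2 + K**2/2 (m(K, p) = (K*K + 1)/2 = (K**2 + 1)/2 = (1 + K**2)/2 = 1/2 + K**2/2)
(-7 + 320)*(-389 + w(m(0, 4), -4)) = (-7 + 320)*(-389 + (1/2 + (1/2)*0**2)*(-1 - 4)) = 313*(-389 + (1/2 + (1/2)*0)*(-5)) = 313*(-389 + (1/2 + 0)*(-5)) = 313*(-389 + (1/2)*(-5)) = 313*(-389 - 5/2) = 313*(-783/2) = -245079/2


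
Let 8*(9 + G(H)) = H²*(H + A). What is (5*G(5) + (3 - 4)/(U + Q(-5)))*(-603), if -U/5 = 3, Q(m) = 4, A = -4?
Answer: 1553931/88 ≈ 17658.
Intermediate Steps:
G(H) = -9 + H²*(-4 + H)/8 (G(H) = -9 + (H²*(H - 4))/8 = -9 + (H²*(-4 + H))/8 = -9 + H²*(-4 + H)/8)
U = -15 (U = -5*3 = -15)
(5*G(5) + (3 - 4)/(U + Q(-5)))*(-603) = (5*(-9 - ½*5² + (⅛)*5³) + (3 - 4)/(-15 + 4))*(-603) = (5*(-9 - ½*25 + (⅛)*125) - 1/(-11))*(-603) = (5*(-9 - 25/2 + 125/8) - 1*(-1/11))*(-603) = (5*(-47/8) + 1/11)*(-603) = (-235/8 + 1/11)*(-603) = -2577/88*(-603) = 1553931/88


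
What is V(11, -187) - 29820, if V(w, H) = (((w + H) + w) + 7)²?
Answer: -4856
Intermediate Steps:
V(w, H) = (7 + H + 2*w)² (V(w, H) = (((H + w) + w) + 7)² = ((H + 2*w) + 7)² = (7 + H + 2*w)²)
V(11, -187) - 29820 = (7 - 187 + 2*11)² - 29820 = (7 - 187 + 22)² - 29820 = (-158)² - 29820 = 24964 - 29820 = -4856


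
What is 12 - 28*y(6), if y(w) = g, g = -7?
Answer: 208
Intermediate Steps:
y(w) = -7
12 - 28*y(6) = 12 - 28*(-7) = 12 + 196 = 208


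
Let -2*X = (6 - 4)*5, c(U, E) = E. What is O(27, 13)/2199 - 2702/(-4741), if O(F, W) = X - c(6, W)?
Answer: 1952120/3475153 ≈ 0.56174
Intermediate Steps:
X = -5 (X = -(6 - 4)*5/2 = -5 ≈ -5.0000)
O(F, W) = -5 - W
O(27, 13)/2199 - 2702/(-4741) = (-5 - 1*13)/2199 - 2702/(-4741) = (-5 - 13)*(1/2199) - 2702*(-1/4741) = -18*1/2199 + 2702/4741 = -6/733 + 2702/4741 = 1952120/3475153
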